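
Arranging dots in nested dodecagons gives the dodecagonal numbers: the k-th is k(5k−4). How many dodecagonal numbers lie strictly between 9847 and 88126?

89

The n-th dodecagonal number is n(5n−4).
Smallest index with value > 9847: n = 45 (giving 9945).
Largest index with value < 88126: n = 133 (giving 87913).
Indices 45 through 133: 89 terms.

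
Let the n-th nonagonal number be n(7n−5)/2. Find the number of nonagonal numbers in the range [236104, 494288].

116

The n-th nonagonal number is n(7n−5)/2.
Smallest index with value ≥ 236104: n = 261 (giving 237771).
Largest index with value ≤ 494288: n = 376 (giving 493876).
Indices 261 through 376: 116 terms.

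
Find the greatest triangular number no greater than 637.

Solve n(n+1)/2 ≤ 637 for integer n.
n = 35 gives 630 ≤ 637, while n = 36 gives 666 > 637; so the answer is 630.

630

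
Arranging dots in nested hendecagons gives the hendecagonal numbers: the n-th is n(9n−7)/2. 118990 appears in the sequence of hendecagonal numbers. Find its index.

Set n(9n−7)/2 = 118990, giving 9n² − 7n − 237980 = 0.
The discriminant is 49 + 72·118990 = 8567329, and √8567329 = 2927.
So n = (7 + 2927) / 18 = 2934/18 = 163.
Check: 163·(9·163 − 7)/2 = 118990. ✓

163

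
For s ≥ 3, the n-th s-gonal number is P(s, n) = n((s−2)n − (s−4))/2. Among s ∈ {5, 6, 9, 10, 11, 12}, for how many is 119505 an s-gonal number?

1

s = 5: P(5, 282) = 119145 and P(5, 283) = 119992; 119505 is not s-gonal.
s = 6: P(6, 244) = 118828 and P(6, 245) = 119805; 119505 is not s-gonal.
s = 9: P(9, 185) = 119325 and P(9, 186) = 120621; 119505 is not s-gonal.
s = 10: P(10, 173) = 119197 and P(10, 174) = 120582; 119505 is not s-gonal.
s = 11: P(11, 163) = 118990 and P(11, 164) = 120458; 119505 is not s-gonal.
s = 12: P(12, 155) = 119505. ✓
Hits: s ∈ {12} → 1.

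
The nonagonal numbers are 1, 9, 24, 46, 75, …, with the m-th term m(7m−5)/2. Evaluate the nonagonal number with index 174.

The 174th nonagonal number is n(7n−5)/2 with n = 174.
174·(7·174 − 5)/2 = 174·1213/2 = 105531.

105531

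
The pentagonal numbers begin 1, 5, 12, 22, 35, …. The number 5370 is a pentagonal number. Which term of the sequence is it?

Set n(3n−1)/2 = 5370, giving 3n² − n − 10740 = 0.
The discriminant is 1 + 24·5370 = 128881, and √128881 = 359.
So n = (1 + 359) / 6 = 360/6 = 60.
Check: 60·(3·60 − 1)/2 = 5370. ✓

60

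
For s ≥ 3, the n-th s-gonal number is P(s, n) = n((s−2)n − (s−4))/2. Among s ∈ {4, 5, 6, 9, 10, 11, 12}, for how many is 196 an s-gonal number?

s = 4: P(4, 14) = 196. ✓
s = 5: P(5, 11) = 176 and P(5, 12) = 210; 196 is not s-gonal.
s = 6: P(6, 10) = 190 and P(6, 11) = 231; 196 is not s-gonal.
s = 9: P(9, 7) = 154 and P(9, 8) = 204; 196 is not s-gonal.
s = 10: P(10, 7) = 175 and P(10, 8) = 232; 196 is not s-gonal.
s = 11: P(11, 7) = 196. ✓
s = 12: P(12, 6) = 156 and P(12, 7) = 217; 196 is not s-gonal.
Hits: s ∈ {4, 11} → 2.

2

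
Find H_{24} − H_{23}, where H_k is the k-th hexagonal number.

Consecutive hexagonal numbers differ by 4n − 3: here 4·24 − 3 = 93.

93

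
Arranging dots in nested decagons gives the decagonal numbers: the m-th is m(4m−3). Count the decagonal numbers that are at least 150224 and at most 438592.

137

The n-th decagonal number is n(4n−3).
Smallest index with value ≥ 150224: n = 195 (giving 151515).
Largest index with value ≤ 438592: n = 331 (giving 437251).
Indices 195 through 331: 137 terms.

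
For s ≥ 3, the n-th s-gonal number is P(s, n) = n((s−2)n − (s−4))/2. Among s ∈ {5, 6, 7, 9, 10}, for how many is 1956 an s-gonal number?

s = 5: P(5, 36) = 1926 and P(5, 37) = 2035; 1956 is not s-gonal.
s = 6: P(6, 31) = 1891 and P(6, 32) = 2016; 1956 is not s-gonal.
s = 7: P(7, 28) = 1918 and P(7, 29) = 2059; 1956 is not s-gonal.
s = 9: P(9, 24) = 1956. ✓
s = 10: P(10, 22) = 1870 and P(10, 23) = 2047; 1956 is not s-gonal.
Hits: s ∈ {9} → 1.

1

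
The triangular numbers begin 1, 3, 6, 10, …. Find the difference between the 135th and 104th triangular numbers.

135·136/2 = 9180 and 104·105/2 = 5460.
Difference: 9180 − 5460 = 3720.

3720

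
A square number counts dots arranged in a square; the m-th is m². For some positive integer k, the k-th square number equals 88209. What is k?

297

We need n² = 88209, so n = √88209 = 297.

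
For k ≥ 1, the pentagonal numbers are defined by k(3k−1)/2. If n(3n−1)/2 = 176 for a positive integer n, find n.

11

Set n(3n−1)/2 = 176, giving 3n² − n − 352 = 0.
The discriminant is 1 + 24·176 = 4225, and √4225 = 65.
So n = (1 + 65) / 6 = 66/6 = 11.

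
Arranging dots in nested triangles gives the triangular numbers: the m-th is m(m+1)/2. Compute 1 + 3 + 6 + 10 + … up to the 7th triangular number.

84

Σ i(i+1)/2 = (Σi² + Σi) / 2 over i = 1..7.
Σi = 28 and Σi² = 140.
(1·140 + 1·28) / 2 = 168/2 = 84.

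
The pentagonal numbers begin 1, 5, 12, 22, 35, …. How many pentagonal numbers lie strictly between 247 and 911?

11

The n-th pentagonal number is n(3n−1)/2.
Smallest index with value > 247: n = 14 (giving 287).
Largest index with value < 911: n = 24 (giving 852).
Indices 14 through 24: 11 terms.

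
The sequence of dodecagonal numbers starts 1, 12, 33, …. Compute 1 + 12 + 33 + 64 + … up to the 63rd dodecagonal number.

Σ i(5i−4) = 5Σi² − 4Σi over i = 1..63.
Σi = 2016 and Σi² = 85344.
5·85344 − 4·2016 = 418656.

418656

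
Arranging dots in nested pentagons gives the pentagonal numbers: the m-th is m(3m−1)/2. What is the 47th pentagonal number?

3290

The 47th pentagonal number is n(3n−1)/2 with n = 47.
47·(3·47 − 1)/2 = 47·140/2 = 47·70 = 3290.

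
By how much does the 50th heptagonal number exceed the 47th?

50·(5·50 − 3)/2 = 6175 and 47·(5·47 − 3)/2 = 5452.
Difference: 6175 − 5452 = 723.

723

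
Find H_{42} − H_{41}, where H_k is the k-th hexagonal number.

165

Consecutive hexagonal numbers differ by 4n − 3: here 4·42 − 3 = 165.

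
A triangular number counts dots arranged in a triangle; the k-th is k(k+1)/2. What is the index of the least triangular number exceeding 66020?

363

Solve n(n+1)/2 > 66020 for integer n.
The largest n with value ≤ 66020 is 362 (since 65703 ≤ 66020 < 66066), so the first above is n = 363, value 66066.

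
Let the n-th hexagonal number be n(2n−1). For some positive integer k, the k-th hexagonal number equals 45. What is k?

Set n(2n−1) = 45, giving 2n² − n − 45 = 0.
The discriminant is 1 + 8·45 = 361, and √361 = 19.
So n = (1 + 19) / 4 = 20/4 = 5.

5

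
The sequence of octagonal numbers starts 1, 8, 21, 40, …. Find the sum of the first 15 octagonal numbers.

Σ i(3i−2) = 3Σi² − 2Σi over i = 1..15.
Σi = 120 and Σi² = 1240.
3·1240 − 2·120 = 3480.

3480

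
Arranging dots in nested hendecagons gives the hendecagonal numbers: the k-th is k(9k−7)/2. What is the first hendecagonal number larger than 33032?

33756

Solve n(9n−7)/2 > 33032 for integer n.
The largest n with value ≤ 33032 is 86 (since 32981 ≤ 33032 < 33756), so the first above is n = 87, value 33756.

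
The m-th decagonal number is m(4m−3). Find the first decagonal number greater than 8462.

Solve n(4n−3) > 8462 for integer n.
The largest n with value ≤ 8462 is 46 (since 8326 ≤ 8462 < 8695), so the first above is n = 47, value 8695.

8695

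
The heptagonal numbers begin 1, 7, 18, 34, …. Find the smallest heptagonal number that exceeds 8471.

8614

Solve n(5n−3)/2 > 8471 for integer n.
The largest n with value ≤ 8471 is 58 (since 8323 ≤ 8471 < 8614), so the first above is n = 59, value 8614.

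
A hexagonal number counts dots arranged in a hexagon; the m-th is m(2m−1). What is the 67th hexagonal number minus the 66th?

Consecutive hexagonal numbers differ by 4n − 3: here 4·67 − 3 = 265.

265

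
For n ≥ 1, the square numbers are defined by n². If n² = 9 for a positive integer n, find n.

3

We need n² = 9, so n = √9 = 3.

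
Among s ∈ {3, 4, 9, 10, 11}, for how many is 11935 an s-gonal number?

s = 3: P(3, 154) = 11935. ✓
s = 4: P(4, 109) = 11881 and P(4, 110) = 12100; 11935 is not s-gonal.
s = 9: P(9, 58) = 11629 and P(9, 59) = 12036; 11935 is not s-gonal.
s = 10: P(10, 55) = 11935. ✓
s = 11: P(11, 51) = 11526 and P(11, 52) = 11986; 11935 is not s-gonal.
Hits: s ∈ {3, 10} → 2.

2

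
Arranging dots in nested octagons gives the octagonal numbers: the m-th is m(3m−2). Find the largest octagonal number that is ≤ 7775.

Solve n(3n−2) ≤ 7775 for integer n.
n = 51 gives 7701 ≤ 7775, while n = 52 gives 8008 > 7775; so the answer is 7701.

7701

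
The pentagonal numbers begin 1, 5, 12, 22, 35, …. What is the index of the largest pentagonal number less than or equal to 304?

Solve n(3n−1)/2 ≤ 304 for integer n.
n = 14 gives 287 ≤ 304, while n = 15 gives 330 > 304; so the answer is index 14.

14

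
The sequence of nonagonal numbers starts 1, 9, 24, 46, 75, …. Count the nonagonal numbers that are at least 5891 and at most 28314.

49

The n-th nonagonal number is n(7n−5)/2.
Smallest index with value ≥ 5891: n = 42 (giving 6069).
Largest index with value ≤ 28314: n = 90 (giving 28125).
Indices 42 through 90: 49 terms.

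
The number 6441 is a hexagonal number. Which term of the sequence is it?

57

Set n(2n−1) = 6441, giving 2n² − n − 6441 = 0.
The discriminant is 1 + 8·6441 = 51529, and √51529 = 227.
So n = (1 + 227) / 4 = 228/4 = 57.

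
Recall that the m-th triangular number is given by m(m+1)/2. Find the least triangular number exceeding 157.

171

Solve n(n+1)/2 > 157 for integer n.
The largest n with value ≤ 157 is 17 (since 153 ≤ 157 < 171), so the first above is n = 18, value 171.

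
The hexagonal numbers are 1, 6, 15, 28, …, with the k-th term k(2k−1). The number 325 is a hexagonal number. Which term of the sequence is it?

Set n(2n−1) = 325, giving 2n² − n − 325 = 0.
The discriminant is 1 + 8·325 = 2601, and √2601 = 51.
So n = (1 + 51) / 4 = 52/4 = 13.

13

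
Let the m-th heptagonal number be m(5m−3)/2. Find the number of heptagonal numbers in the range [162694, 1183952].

433

The n-th heptagonal number is n(5n−3)/2.
Smallest index with value ≥ 162694: n = 256 (giving 163456).
Largest index with value ≤ 1183952: n = 688 (giving 1182328).
Indices 256 through 688: 433 terms.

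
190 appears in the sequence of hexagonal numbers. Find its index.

Set n(2n−1) = 190, giving 2n² − n − 190 = 0.
The discriminant is 1 + 8·190 = 1521, and √1521 = 39.
So n = (1 + 39) / 4 = 40/4 = 10.

10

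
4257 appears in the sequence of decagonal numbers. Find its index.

Set n(4n−3) = 4257, giving 4n² − 3n − 4257 = 0.
The discriminant is 9 + 16·4257 = 68121, and √68121 = 261.
So n = (3 + 261) / 8 = 264/8 = 33.
Check: 33·(4·33 − 3) = 4257. ✓

33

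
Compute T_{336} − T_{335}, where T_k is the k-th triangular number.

Consecutive triangular numbers differ by n: T_{336} − T_{335} = 336.

336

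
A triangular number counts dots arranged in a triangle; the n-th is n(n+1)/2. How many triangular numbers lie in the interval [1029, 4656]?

52

The n-th triangular number is n(n+1)/2.
Smallest index with value ≥ 1029: n = 45 (giving 1035).
Largest index with value ≤ 4656: n = 96 (giving 4656).
Indices 45 through 96: 52 terms.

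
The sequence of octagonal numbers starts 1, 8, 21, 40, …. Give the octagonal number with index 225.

225·(3·225 − 2) = 225·673 = 151425.

151425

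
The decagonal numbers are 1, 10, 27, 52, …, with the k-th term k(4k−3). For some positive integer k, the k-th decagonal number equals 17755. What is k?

67

Set n(4n−3) = 17755, giving 4n² − 3n − 17755 = 0.
The discriminant is 9 + 16·17755 = 284089, and √284089 = 533.
So n = (3 + 533) / 8 = 536/8 = 67.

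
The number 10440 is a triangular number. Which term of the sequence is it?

144

Set n(n+1)/2 = 10440, giving n² + n − 20880 = 0.
So n = (-1 + 289) / 2 = 288/2 = 144.
Check: 144·145/2 = 10440. ✓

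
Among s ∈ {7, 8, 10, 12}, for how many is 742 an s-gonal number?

1

s = 7: P(7, 17) = 697 and P(7, 18) = 783; 742 is not s-gonal.
s = 8: P(8, 16) = 736 and P(8, 17) = 833; 742 is not s-gonal.
s = 10: P(10, 14) = 742. ✓
s = 12: P(12, 12) = 672 and P(12, 13) = 793; 742 is not s-gonal.
Hits: s ∈ {10} → 1.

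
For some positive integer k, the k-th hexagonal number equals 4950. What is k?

Set n(2n−1) = 4950, giving 2n² − n − 4950 = 0.
So n = (1 + 199) / 4 = 200/4 = 50.

50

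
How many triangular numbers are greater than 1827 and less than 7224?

60

The n-th triangular number is n(n+1)/2.
Smallest index with value > 1827: n = 60 (giving 1830).
Largest index with value < 7224: n = 119 (giving 7140).
Indices 60 through 119: 60 terms.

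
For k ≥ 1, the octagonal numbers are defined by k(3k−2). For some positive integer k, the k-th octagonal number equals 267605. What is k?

299

Set n(3n−2) = 267605, giving 3n² − 2n − 267605 = 0.
So n = (2 + 1792) / 6 = 1794/6 = 299.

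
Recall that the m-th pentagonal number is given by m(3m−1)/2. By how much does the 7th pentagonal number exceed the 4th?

48

7·(3·7 − 1)/2 = 70 and 4·(3·4 − 1)/2 = 22.
Difference: 70 − 22 = 48.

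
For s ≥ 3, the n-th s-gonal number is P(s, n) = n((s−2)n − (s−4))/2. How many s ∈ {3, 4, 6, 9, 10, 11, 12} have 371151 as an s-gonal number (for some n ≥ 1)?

1

s = 3: P(3, 861) = 371091 and P(3, 862) = 371953; 371151 is not s-gonal.
s = 4: P(4, 609) = 370881 and P(4, 610) = 372100; 371151 is not s-gonal.
s = 6: P(6, 431) = 371091 and P(6, 432) = 372816; 371151 is not s-gonal.
s = 9: P(9, 326) = 371151. ✓
s = 10: P(10, 304) = 368752 and P(10, 305) = 371185; 371151 is not s-gonal.
s = 11: P(11, 287) = 369656 and P(11, 288) = 372240; 371151 is not s-gonal.
s = 12: P(12, 272) = 368832 and P(12, 273) = 371553; 371151 is not s-gonal.
Hits: s ∈ {9} → 1.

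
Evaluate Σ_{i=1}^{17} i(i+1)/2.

969

Σ i(i+1)/2 = (Σi² + Σi) / 2 over i = 1..17.
Σi = 153 and Σi² = 1785.
(1·1785 + 1·153) / 2 = 1938/2 = 969.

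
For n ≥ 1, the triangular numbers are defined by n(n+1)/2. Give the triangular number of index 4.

The 4th triangular number is n(n+1)/2 with n = 4.
4·5/2 = 20/2 = 10.

10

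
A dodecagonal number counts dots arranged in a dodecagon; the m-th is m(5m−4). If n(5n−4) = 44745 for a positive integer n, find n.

95

Set n(5n−4) = 44745, giving 5n² − 4n − 44745 = 0.
So n = (4 + 946) / 10 = 950/10 = 95.
Check: 95·(5·95 − 4) = 44745. ✓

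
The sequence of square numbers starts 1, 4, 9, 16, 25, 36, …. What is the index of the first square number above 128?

Solve n² > 128 for integer n.
The largest n with value ≤ 128 is 11 (since 121 ≤ 128 < 144), so the first above is n = 12, value 144.

12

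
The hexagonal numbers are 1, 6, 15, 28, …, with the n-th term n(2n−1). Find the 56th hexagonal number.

6216

The 56th hexagonal number is n(2n−1) with n = 56.
56·(2·56 − 1) = 56·111 = 6216.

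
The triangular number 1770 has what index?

Set n(n+1)/2 = 1770, giving n² + n − 3540 = 0.
The discriminant is 1 + 8·1770 = 14161, and √14161 = 119.
So n = (-1 + 119) / 2 = 118/2 = 59.

59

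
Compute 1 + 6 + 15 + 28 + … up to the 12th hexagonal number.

1222

Σ i(2i−1) = 2Σi² − Σi over i = 1..12.
Σi = 78 and Σi² = 650.
2·650 − 1·78 = 1222.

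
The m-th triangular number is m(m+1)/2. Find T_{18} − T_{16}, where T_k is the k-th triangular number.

18·19/2 = 171 and 16·17/2 = 136.
Difference: 171 − 136 = 35.

35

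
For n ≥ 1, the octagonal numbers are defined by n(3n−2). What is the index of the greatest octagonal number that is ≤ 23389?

88

Solve n(3n−2) ≤ 23389 for integer n.
n = 88 gives 23056 ≤ 23389, while n = 89 gives 23585 > 23389; so the answer is index 88.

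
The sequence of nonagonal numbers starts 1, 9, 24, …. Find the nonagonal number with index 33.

33·(7·33 − 5)/2 = 33·226/2 = 33·113 = 3729.

3729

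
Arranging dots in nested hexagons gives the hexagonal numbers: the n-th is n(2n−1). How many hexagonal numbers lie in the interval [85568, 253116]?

The n-th hexagonal number is n(2n−1).
Smallest index with value ≥ 85568: n = 208 (giving 86320).
Largest index with value ≤ 253116: n = 356 (giving 253116).
Indices 208 through 356: 149 terms.

149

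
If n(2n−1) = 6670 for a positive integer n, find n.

Set n(2n−1) = 6670, giving 2n² − n − 6670 = 0.
The discriminant is 1 + 8·6670 = 53361, and √53361 = 231.
So n = (1 + 231) / 4 = 232/4 = 58.

58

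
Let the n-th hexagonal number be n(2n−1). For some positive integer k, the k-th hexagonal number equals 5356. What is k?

Set n(2n−1) = 5356, giving 2n² − n − 5356 = 0.
The discriminant is 1 + 8·5356 = 42849, and √42849 = 207.
So n = (1 + 207) / 4 = 208/4 = 52.

52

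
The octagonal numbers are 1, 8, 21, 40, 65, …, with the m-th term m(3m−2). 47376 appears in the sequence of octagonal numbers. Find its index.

Set n(3n−2) = 47376, giving 3n² − 2n − 47376 = 0.
The discriminant is 4 + 12·47376 = 568516, and √568516 = 754.
So n = (2 + 754) / 6 = 756/6 = 126.

126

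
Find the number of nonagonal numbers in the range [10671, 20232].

The n-th nonagonal number is n(7n−5)/2.
Smallest index with value ≥ 10671: n = 56 (giving 10836).
Largest index with value ≤ 20232: n = 76 (giving 20026).
Indices 56 through 76: 21 terms.

21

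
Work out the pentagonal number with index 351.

184626

The 351st pentagonal number is n(3n−1)/2 with n = 351.
351·(3·351 − 1)/2 = 351·1052/2 = 351·526 = 184626.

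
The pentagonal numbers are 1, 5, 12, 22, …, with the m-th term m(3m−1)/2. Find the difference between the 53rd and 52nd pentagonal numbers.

Consecutive pentagonal numbers differ by 3n − 2: here 3·53 − 2 = 157.

157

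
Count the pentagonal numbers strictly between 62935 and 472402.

The n-th pentagonal number is n(3n−1)/2.
Smallest index with value > 62935: n = 206 (giving 63551).
Largest index with value < 472402: n = 561 (giving 471801).
Indices 206 through 561: 356 terms.

356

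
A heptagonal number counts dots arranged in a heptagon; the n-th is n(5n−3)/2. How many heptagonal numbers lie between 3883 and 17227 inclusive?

The n-th heptagonal number is n(5n−3)/2.
Smallest index with value ≥ 3883: n = 40 (giving 3940).
Largest index with value ≤ 17227: n = 83 (giving 17098).
Indices 40 through 83: 44 terms.

44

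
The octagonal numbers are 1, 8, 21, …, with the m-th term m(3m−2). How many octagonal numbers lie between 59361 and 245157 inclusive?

146

The n-th octagonal number is n(3n−2).
Smallest index with value ≥ 59361: n = 141 (giving 59361).
Largest index with value ≤ 245157: n = 286 (giving 244816).
Indices 141 through 286: 146 terms.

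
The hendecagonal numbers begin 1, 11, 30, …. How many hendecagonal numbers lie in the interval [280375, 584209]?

111

The n-th hendecagonal number is n(9n−7)/2.
Smallest index with value ≥ 280375: n = 250 (giving 280375).
Largest index with value ≤ 584209: n = 360 (giving 581940).
Indices 250 through 360: 111 terms.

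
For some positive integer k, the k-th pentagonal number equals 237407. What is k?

398

Set n(3n−1)/2 = 237407, giving 3n² − n − 474814 = 0.
The discriminant is 1 + 24·237407 = 5697769, and √5697769 = 2387.
So n = (1 + 2387) / 6 = 2388/6 = 398.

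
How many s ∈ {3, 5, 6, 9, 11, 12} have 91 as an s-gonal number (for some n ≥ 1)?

s = 3: P(3, 13) = 91. ✓
s = 5: P(5, 7) = 70 and P(5, 8) = 92; 91 is not s-gonal.
s = 6: P(6, 7) = 91. ✓
s = 9: P(9, 5) = 75 and P(9, 6) = 111; 91 is not s-gonal.
s = 11: P(11, 4) = 58 and P(11, 5) = 95; 91 is not s-gonal.
s = 12: P(12, 4) = 64 and P(12, 5) = 105; 91 is not s-gonal.
Hits: s ∈ {3, 6} → 2.

2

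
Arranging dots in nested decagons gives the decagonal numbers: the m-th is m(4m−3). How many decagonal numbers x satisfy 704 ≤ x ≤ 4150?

The n-th decagonal number is n(4n−3).
Smallest index with value ≥ 704: n = 14 (giving 742).
Largest index with value ≤ 4150: n = 32 (giving 4000).
Indices 14 through 32: 19 terms.

19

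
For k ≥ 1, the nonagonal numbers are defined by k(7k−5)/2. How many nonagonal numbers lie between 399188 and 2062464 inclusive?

The n-th nonagonal number is n(7n−5)/2.
Smallest index with value ≥ 399188: n = 339 (giving 401376).
Largest index with value ≤ 2062464: n = 768 (giving 2062464).
Indices 339 through 768: 430 terms.

430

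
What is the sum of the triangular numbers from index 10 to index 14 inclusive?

Σ i(i+1)/2 = (Σi² + Σi) / 2 over i = 10..14.
Σi = 105 − 45 = 60 and Σi² = 1015 − 285 = 730.
(1·730 + 1·60) / 2 = 790/2 = 395.

395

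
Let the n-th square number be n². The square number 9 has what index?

3

We need n² = 9, so n = √9 = 3.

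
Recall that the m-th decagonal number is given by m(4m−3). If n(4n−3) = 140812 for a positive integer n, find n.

188

Set n(4n−3) = 140812, giving 4n² − 3n − 140812 = 0.
So n = (3 + 1501) / 8 = 1504/8 = 188.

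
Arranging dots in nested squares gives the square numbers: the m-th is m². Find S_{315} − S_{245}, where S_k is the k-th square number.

39200

315² = 99225 and 245² = 60025.
Difference: 99225 − 60025 = 39200.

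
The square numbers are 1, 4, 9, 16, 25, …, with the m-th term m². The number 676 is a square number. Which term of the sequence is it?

26

We need n² = 676, so n = √676 = 26.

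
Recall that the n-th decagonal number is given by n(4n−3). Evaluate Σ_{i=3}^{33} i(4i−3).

48422

Σ i(4i−3) = 4Σi² − 3Σi over i = 3..33.
Σi = 561 − 3 = 558 and Σi² = 12529 − 5 = 12524.
4·12524 − 3·558 = 48422.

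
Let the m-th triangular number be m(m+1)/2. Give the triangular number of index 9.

45

The 9th triangular number is n(n+1)/2 with n = 9.
9·10/2 = 90/2 = 45.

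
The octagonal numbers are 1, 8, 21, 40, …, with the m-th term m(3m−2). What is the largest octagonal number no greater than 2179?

2133

Solve n(3n−2) ≤ 2179 for integer n.
n = 27 gives 2133 ≤ 2179, while n = 28 gives 2296 > 2179; so the answer is 2133.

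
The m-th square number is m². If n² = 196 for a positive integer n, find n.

14

We need n² = 196, so n = √196 = 14.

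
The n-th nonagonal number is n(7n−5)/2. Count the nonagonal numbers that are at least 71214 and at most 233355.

The n-th nonagonal number is n(7n−5)/2.
Smallest index with value ≥ 71214: n = 143 (giving 71214).
Largest index with value ≤ 233355: n = 258 (giving 232329).
Indices 143 through 258: 116 terms.

116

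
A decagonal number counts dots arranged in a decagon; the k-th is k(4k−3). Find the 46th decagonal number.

The 46th decagonal number is n(4n−3) with n = 46.
46·(4·46 − 3) = 46·181 = 8326.

8326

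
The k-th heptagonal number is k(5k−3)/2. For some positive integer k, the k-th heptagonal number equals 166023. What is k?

Set n(5n−3)/2 = 166023, giving 5n² − 3n − 332046 = 0.
The discriminant is 9 + 40·166023 = 6640929, and √6640929 = 2577.
So n = (3 + 2577) / 10 = 2580/10 = 258.
Check: 258·(5·258 − 3)/2 = 166023. ✓

258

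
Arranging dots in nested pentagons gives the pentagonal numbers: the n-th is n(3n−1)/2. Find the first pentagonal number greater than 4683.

Solve n(3n−1)/2 > 4683 for integer n.
The largest n with value ≤ 4683 is 56 (since 4676 ≤ 4683 < 4845), so the first above is n = 57, value 4845.

4845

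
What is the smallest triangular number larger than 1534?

1540

Solve n(n+1)/2 > 1534 for integer n.
The largest n with value ≤ 1534 is 54 (since 1485 ≤ 1534 < 1540), so the first above is n = 55, value 1540.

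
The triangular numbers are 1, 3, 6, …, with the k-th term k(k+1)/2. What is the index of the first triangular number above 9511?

138

Solve n(n+1)/2 > 9511 for integer n.
The largest n with value ≤ 9511 is 137 (since 9453 ≤ 9511 < 9591), so the first above is n = 138, value 9591.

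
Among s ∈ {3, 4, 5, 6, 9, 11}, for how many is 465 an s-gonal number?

s = 3: P(3, 30) = 465. ✓
s = 4: P(4, 21) = 441 and P(4, 22) = 484; 465 is not s-gonal.
s = 5: P(5, 17) = 425 and P(5, 18) = 477; 465 is not s-gonal.
s = 6: P(6, 15) = 435 and P(6, 16) = 496; 465 is not s-gonal.
s = 9: P(9, 11) = 396 and P(9, 12) = 474; 465 is not s-gonal.
s = 11: P(11, 10) = 415 and P(11, 11) = 506; 465 is not s-gonal.
Hits: s ∈ {3} → 1.

1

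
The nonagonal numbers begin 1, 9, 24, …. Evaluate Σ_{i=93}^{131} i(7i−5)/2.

1718626

Σ i(7i−5)/2 = (7Σi² − 5Σi) / 2 over i = 93..131.
Σi = 8646 − 4278 = 4368 and Σi² = 757966 − 263810 = 494156.
(7·494156 − 5·4368) / 2 = 3437252/2 = 1718626.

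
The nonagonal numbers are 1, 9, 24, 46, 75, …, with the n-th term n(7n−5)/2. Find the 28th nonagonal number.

2674

The 28th nonagonal number is n(7n−5)/2 with n = 28.
28·(7·28 − 5)/2 = 28·191/2 = 2674.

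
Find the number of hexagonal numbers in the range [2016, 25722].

The n-th hexagonal number is n(2n−1).
Smallest index with value ≥ 2016: n = 32 (giving 2016).
Largest index with value ≤ 25722: n = 113 (giving 25425).
Indices 32 through 113: 82 terms.

82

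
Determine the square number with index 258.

The 258th square number is n² with n = 258.
258² = 66564.

66564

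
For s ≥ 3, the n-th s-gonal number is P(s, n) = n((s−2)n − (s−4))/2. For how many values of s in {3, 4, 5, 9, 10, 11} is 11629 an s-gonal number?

1

s = 3: P(3, 152) = 11628 and P(3, 153) = 11781; 11629 is not s-gonal.
s = 4: P(4, 107) = 11449 and P(4, 108) = 11664; 11629 is not s-gonal.
s = 5: P(5, 88) = 11572 and P(5, 89) = 11837; 11629 is not s-gonal.
s = 9: P(9, 58) = 11629. ✓
s = 10: P(10, 54) = 11502 and P(10, 55) = 11935; 11629 is not s-gonal.
s = 11: P(11, 51) = 11526 and P(11, 52) = 11986; 11629 is not s-gonal.
Hits: s ∈ {9} → 1.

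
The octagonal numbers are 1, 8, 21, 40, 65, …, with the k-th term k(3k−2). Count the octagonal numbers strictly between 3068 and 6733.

15

The n-th octagonal number is n(3n−2).
Smallest index with value > 3068: n = 33 (giving 3201).
Largest index with value < 6733: n = 47 (giving 6533).
Indices 33 through 47: 15 terms.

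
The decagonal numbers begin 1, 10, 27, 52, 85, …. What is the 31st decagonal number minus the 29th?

474

31·(4·31 − 3) = 3751 and 29·(4·29 − 3) = 3277.
Difference: 3751 − 3277 = 474.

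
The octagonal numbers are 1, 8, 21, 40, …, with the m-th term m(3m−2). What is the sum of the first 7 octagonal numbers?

364

Σ i(3i−2) = 3Σi² − 2Σi over i = 1..7.
Σi = 28 and Σi² = 140.
3·140 − 2·28 = 364.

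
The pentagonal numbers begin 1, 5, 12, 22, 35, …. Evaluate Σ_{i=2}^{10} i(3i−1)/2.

Σ i(3i−1)/2 = (3Σi² − Σi) / 2 over i = 2..10.
Σi = 55 − 1 = 54 and Σi² = 385 − 1 = 384.
(3·384 − 1·54) / 2 = 1098/2 = 549.

549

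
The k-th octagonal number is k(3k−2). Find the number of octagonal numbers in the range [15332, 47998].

The n-th octagonal number is n(3n−2).
Smallest index with value ≥ 15332: n = 72 (giving 15408).
Largest index with value ≤ 47998: n = 126 (giving 47376).
Indices 72 through 126: 55 terms.

55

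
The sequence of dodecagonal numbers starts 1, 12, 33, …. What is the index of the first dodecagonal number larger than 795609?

400

Solve n(5n−4) > 795609 for integer n.
The largest n with value ≤ 795609 is 399 (since 794409 ≤ 795609 < 798400), so the first above is n = 400, value 798400.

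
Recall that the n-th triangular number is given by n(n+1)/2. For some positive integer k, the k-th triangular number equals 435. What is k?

29

Set n(n+1)/2 = 435, giving n² + n − 870 = 0.
So n = (-1 + 59) / 2 = 58/2 = 29.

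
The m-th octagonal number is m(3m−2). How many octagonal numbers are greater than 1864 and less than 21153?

The n-th octagonal number is n(3n−2).
Smallest index with value > 1864: n = 26 (giving 1976).
Largest index with value < 21153: n = 84 (giving 21000).
Indices 26 through 84: 59 terms.

59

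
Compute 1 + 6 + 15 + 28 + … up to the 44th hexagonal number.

57750

Σ i(2i−1) = 2Σi² − Σi over i = 1..44.
Σi = 990 and Σi² = 29370.
2·29370 − 1·990 = 57750.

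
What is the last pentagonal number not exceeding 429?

Solve n(3n−1)/2 ≤ 429 for integer n.
n = 17 gives 425 ≤ 429, while n = 18 gives 477 > 429; so the answer is 425.

425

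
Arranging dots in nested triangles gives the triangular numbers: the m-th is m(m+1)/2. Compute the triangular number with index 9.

45

9·10/2 = 90/2 = 45.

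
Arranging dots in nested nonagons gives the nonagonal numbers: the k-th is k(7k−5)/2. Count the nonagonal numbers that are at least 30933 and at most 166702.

The n-th nonagonal number is n(7n−5)/2.
Smallest index with value ≥ 30933: n = 95 (giving 31350).
Largest index with value ≤ 166702: n = 218 (giving 165789).
Indices 95 through 218: 124 terms.

124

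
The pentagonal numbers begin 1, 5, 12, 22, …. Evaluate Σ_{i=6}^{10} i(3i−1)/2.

475

Σ i(3i−1)/2 = (3Σi² − Σi) / 2 over i = 6..10.
Σi = 55 − 15 = 40 and Σi² = 385 − 55 = 330.
(3·330 − 1·40) / 2 = 950/2 = 475.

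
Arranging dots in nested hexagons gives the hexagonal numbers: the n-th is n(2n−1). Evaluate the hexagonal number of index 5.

The 5th hexagonal number is n(2n−1) with n = 5.
5·(2·5 − 1) = 5·9 = 45.

45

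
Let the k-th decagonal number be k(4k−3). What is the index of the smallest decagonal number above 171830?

Solve n(4n−3) > 171830 for integer n.
The largest n with value ≤ 171830 is 207 (since 170775 ≤ 171830 < 172432), so the first above is n = 208, value 172432.

208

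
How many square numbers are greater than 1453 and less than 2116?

The n-th square number is n².
Smallest index with value > 1453: n = 39 (giving 1521).
Largest index with value < 2116: n = 45 (giving 2025).
Indices 39 through 45: 7 terms.

7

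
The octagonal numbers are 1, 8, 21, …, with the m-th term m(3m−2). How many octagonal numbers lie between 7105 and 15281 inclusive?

23

The n-th octagonal number is n(3n−2).
Smallest index with value ≥ 7105: n = 49 (giving 7105).
Largest index with value ≤ 15281: n = 71 (giving 14981).
Indices 49 through 71: 23 terms.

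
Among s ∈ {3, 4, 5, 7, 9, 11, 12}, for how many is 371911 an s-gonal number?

s = 3: P(3, 861) = 371091 and P(3, 862) = 371953; 371911 is not s-gonal.
s = 4: P(4, 609) = 370881 and P(4, 610) = 372100; 371911 is not s-gonal.
s = 5: P(5, 498) = 371757 and P(5, 499) = 373252; 371911 is not s-gonal.
s = 7: P(7, 386) = 371911. ✓
s = 9: P(9, 326) = 371151 and P(9, 327) = 373434; 371911 is not s-gonal.
s = 11: P(11, 287) = 369656 and P(11, 288) = 372240; 371911 is not s-gonal.
s = 12: P(12, 273) = 371553 and P(12, 274) = 374284; 371911 is not s-gonal.
Hits: s ∈ {7} → 1.

1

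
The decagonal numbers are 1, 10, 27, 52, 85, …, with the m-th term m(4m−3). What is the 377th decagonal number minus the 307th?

377·(4·377 − 3) = 567385 and 307·(4·307 − 3) = 376075.
Difference: 567385 − 376075 = 191310.

191310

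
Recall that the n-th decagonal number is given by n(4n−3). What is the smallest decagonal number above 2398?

Solve n(4n−3) > 2398 for integer n.
The largest n with value ≤ 2398 is 24 (since 2232 ≤ 2398 < 2425), so the first above is n = 25, value 2425.

2425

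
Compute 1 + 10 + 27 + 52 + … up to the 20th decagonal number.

Σ i(4i−3) = 4Σi² − 3Σi over i = 1..20.
Σi = 210 and Σi² = 2870.
4·2870 − 3·210 = 10850.

10850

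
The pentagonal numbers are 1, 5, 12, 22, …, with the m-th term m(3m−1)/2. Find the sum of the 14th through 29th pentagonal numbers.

11432

Σ i(3i−1)/2 = (3Σi² − Σi) / 2 over i = 14..29.
Σi = 435 − 91 = 344 and Σi² = 8555 − 819 = 7736.
(3·7736 − 1·344) / 2 = 22864/2 = 11432.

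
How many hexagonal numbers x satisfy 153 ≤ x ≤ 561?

9

The n-th hexagonal number is n(2n−1).
Smallest index with value ≥ 153: n = 9 (giving 153).
Largest index with value ≤ 561: n = 17 (giving 561).
Indices 9 through 17: 9 terms.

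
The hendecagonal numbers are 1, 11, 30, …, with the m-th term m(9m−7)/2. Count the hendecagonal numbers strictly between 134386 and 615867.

197

The n-th hendecagonal number is n(9n−7)/2.
Smallest index with value > 134386: n = 174 (giving 135633).
Largest index with value < 615867: n = 370 (giving 614755).
Indices 174 through 370: 197 terms.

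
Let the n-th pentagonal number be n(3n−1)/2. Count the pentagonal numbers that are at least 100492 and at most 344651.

The n-th pentagonal number is n(3n−1)/2.
Smallest index with value ≥ 100492: n = 259 (giving 100492).
Largest index with value ≤ 344651: n = 479 (giving 343922).
Indices 259 through 479: 221 terms.

221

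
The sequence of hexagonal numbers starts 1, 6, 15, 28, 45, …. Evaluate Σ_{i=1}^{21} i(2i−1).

Σ i(2i−1) = 2Σi² − Σi over i = 1..21.
Σi = 231 and Σi² = 3311.
2·3311 − 1·231 = 6391.

6391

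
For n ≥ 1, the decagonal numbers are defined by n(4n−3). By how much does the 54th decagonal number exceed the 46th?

54·(4·54 − 3) = 11502 and 46·(4·46 − 3) = 8326.
Difference: 11502 − 8326 = 3176.

3176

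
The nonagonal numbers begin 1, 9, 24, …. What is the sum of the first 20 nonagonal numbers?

9520

Σ i(7i−5)/2 = (7Σi² − 5Σi) / 2 over i = 1..20.
Σi = 210 and Σi² = 2870.
(7·2870 − 5·210) / 2 = 19040/2 = 9520.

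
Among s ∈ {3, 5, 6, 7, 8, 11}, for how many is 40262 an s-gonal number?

1

s = 3: P(3, 283) = 40186 and P(3, 284) = 40470; 40262 is not s-gonal.
s = 5: P(5, 164) = 40262. ✓
s = 6: P(6, 142) = 40186 and P(6, 143) = 40755; 40262 is not s-gonal.
s = 7: P(7, 127) = 40132 and P(7, 128) = 40768; 40262 is not s-gonal.
s = 8: P(8, 116) = 40136 and P(8, 117) = 40833; 40262 is not s-gonal.
s = 11: P(11, 94) = 39433 and P(11, 95) = 40280; 40262 is not s-gonal.
Hits: s ∈ {5} → 1.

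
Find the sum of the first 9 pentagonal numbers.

Σ i(3i−1)/2 = (3Σi² − Σi) / 2 over i = 1..9.
Σi = 45 and Σi² = 285.
(3·285 − 1·45) / 2 = 810/2 = 405.

405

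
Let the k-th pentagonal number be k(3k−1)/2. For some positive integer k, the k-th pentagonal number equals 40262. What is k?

164

Set n(3n−1)/2 = 40262, giving 3n² − n − 80524 = 0.
So n = (1 + 983) / 6 = 984/6 = 164.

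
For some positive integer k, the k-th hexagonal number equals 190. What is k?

10

Set n(2n−1) = 190, giving 2n² − n − 190 = 0.
The discriminant is 1 + 8·190 = 1521, and √1521 = 39.
So n = (1 + 39) / 4 = 40/4 = 10.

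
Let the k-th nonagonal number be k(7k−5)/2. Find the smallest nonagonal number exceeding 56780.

57024

Solve n(7n−5)/2 > 56780 for integer n.
The largest n with value ≤ 56780 is 127 (since 56134 ≤ 56780 < 57024), so the first above is n = 128, value 57024.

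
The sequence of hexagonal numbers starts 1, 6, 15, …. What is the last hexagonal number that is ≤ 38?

Solve n(2n−1) ≤ 38 for integer n.
n = 4 gives 28 ≤ 38, while n = 5 gives 45 > 38; so the answer is 28.

28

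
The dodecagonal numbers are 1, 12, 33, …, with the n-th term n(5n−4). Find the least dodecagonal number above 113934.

114912

Solve n(5n−4) > 113934 for integer n.
The largest n with value ≤ 113934 is 151 (since 113401 ≤ 113934 < 114912), so the first above is n = 152, value 114912.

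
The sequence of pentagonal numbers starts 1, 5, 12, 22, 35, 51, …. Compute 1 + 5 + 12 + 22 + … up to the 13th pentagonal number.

Σ i(3i−1)/2 = (3Σi² − Σi) / 2 over i = 1..13.
Σi = 91 and Σi² = 819.
(3·819 − 1·91) / 2 = 2366/2 = 1183.

1183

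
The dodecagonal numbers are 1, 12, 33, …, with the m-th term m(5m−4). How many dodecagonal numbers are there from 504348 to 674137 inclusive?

50

The n-th dodecagonal number is n(5n−4).
Smallest index with value ≥ 504348: n = 318 (giving 504348).
Largest index with value ≤ 674137: n = 367 (giving 671977).
Indices 318 through 367: 50 terms.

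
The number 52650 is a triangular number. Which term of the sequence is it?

Set n(n+1)/2 = 52650, giving n² + n − 105300 = 0.
The discriminant is 1 + 8·52650 = 421201, and √421201 = 649.
So n = (-1 + 649) / 2 = 648/2 = 324.

324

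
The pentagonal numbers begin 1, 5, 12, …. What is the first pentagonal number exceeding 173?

176

Solve n(3n−1)/2 > 173 for integer n.
The largest n with value ≤ 173 is 10 (since 145 ≤ 173 < 176), so the first above is n = 11, value 176.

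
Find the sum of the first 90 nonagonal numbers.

854490

Σ i(7i−5)/2 = (7Σi² − 5Σi) / 2 over i = 1..90.
Σi = 4095 and Σi² = 247065.
(7·247065 − 5·4095) / 2 = 1708980/2 = 854490.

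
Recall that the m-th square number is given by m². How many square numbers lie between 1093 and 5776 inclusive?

The n-th square number is n².
Smallest index with value ≥ 1093: n = 34 (giving 1156).
Largest index with value ≤ 5776: n = 76 (giving 5776).
Indices 34 through 76: 43 terms.

43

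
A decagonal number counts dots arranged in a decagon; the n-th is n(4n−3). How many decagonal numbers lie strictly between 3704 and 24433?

The n-th decagonal number is n(4n−3).
Smallest index with value > 3704: n = 31 (giving 3751).
Largest index with value < 24433: n = 78 (giving 24102).
Indices 31 through 78: 48 terms.

48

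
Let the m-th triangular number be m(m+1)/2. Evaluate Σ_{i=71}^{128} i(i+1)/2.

298120

Σ i(i+1)/2 = (Σi² + Σi) / 2 over i = 71..128.
Σi = 8256 − 2485 = 5771 and Σi² = 707264 − 116795 = 590469.
(1·590469 + 1·5771) / 2 = 596240/2 = 298120.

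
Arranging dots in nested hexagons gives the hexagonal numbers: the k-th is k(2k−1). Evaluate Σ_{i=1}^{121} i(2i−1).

Σ i(2i−1) = 2Σi² − Σi over i = 1..121.
Σi = 7381 and Σi² = 597861.
2·597861 − 1·7381 = 1188341.

1188341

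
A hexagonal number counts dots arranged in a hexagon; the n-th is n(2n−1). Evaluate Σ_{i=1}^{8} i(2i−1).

Σ i(2i−1) = 2Σi² − Σi over i = 1..8.
Σi = 36 and Σi² = 204.
2·204 − 1·36 = 372.

372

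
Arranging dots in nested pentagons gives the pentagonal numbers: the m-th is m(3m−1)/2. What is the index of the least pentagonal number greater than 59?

Solve n(3n−1)/2 > 59 for integer n.
The largest n with value ≤ 59 is 6 (since 51 ≤ 59 < 70), so the first above is n = 7, value 70.

7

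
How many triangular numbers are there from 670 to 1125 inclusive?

The n-th triangular number is n(n+1)/2.
Smallest index with value ≥ 670: n = 37 (giving 703).
Largest index with value ≤ 1125: n = 46 (giving 1081).
Indices 37 through 46: 10 terms.

10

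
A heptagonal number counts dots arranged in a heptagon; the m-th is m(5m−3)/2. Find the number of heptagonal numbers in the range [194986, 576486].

201

The n-th heptagonal number is n(5n−3)/2.
Smallest index with value ≥ 194986: n = 280 (giving 195580).
Largest index with value ≤ 576486: n = 480 (giving 575280).
Indices 280 through 480: 201 terms.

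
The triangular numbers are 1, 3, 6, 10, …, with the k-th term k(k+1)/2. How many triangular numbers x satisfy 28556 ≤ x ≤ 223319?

429

The n-th triangular number is n(n+1)/2.
Smallest index with value ≥ 28556: n = 239 (giving 28680).
Largest index with value ≤ 223319: n = 667 (giving 222778).
Indices 239 through 667: 429 terms.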